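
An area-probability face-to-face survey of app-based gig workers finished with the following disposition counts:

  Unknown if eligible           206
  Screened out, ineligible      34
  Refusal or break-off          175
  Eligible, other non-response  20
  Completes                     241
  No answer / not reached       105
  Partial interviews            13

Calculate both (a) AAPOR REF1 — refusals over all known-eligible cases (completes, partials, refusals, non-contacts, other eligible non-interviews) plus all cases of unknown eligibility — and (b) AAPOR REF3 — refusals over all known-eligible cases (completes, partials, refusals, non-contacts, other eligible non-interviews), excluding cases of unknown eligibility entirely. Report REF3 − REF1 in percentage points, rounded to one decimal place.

8.6

Num = 175
Denominator = 241 + 13 + 175 + 105 + 20 + 206 = 760
REF1 = 175 / 760 = 0.2303
Denominator = 241 + 13 + 175 + 105 + 20 = 554
REF3 = 175 / 554 = 0.3159
Difference = 31.59 − 23.03 = 8.56 percentage points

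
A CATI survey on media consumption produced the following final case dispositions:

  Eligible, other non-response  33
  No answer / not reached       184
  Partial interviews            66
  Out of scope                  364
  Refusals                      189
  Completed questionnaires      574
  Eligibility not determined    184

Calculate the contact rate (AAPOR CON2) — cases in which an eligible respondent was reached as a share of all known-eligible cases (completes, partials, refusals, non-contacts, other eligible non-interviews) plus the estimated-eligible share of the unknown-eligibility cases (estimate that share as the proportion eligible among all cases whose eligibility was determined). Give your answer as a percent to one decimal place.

Numerator → 574 + 66 + 189 + 33 = 862
Known eligible → 574 + 66 + 189 + 184 + 33 = 1046
e = 1046 / (1046 + 364) = 1046 / 1410 = 0.7418
Eligible share of unknowns → 0.7418 × 184 = 136.49
Denominator → 1046 + 136.49 = 1182.49
CON2 = 862 / 1182.49 = 0.7290

72.9%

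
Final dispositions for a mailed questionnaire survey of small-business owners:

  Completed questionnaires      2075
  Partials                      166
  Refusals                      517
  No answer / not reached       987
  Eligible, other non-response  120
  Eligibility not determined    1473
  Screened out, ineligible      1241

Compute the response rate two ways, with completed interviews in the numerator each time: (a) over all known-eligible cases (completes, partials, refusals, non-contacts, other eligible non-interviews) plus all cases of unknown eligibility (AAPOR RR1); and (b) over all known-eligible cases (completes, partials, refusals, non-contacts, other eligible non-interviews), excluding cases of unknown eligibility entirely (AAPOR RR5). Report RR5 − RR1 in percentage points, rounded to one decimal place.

Numerator → 2075
Denom → 2075 + 166 + 517 + 987 + 120 + 1473 = 5338
RR1 = 2075 / 5338 = 0.3887
Denom → 2075 + 166 + 517 + 987 + 120 = 3865
RR5 = 2075 / 3865 = 0.5369
Difference = 53.69 − 38.87 = 14.82 percentage points

14.8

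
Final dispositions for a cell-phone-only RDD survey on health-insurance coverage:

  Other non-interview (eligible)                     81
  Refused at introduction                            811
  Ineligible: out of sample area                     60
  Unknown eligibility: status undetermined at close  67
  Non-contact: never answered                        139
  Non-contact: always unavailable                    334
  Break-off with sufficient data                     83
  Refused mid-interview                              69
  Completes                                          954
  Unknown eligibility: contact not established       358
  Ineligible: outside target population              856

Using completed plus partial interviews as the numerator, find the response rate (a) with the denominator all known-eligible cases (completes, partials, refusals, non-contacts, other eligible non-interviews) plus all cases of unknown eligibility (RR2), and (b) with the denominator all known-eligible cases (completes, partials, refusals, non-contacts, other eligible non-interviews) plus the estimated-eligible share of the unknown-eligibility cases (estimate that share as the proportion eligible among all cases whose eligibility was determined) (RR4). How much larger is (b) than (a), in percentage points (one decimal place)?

Refused = 811 + 69 = 880
No answer / not reached = 139 + 334 = 473
Eligibility not determined = 358 + 67 = 425
Out of scope = 856 + 60 = 916
Num → 954 + 83 = 1037
Denominator → 954 + 83 + 880 + 473 + 81 + 425 = 2896
RR2 = 1037 / 2896 = 0.3581
Known eligible → 954 + 83 + 880 + 473 + 81 = 2471
e = 2471 / (2471 + 916) = 2471 / 3387 = 0.7296
Estimated eligible among unknowns → 0.7296 × 425 = 310.08
Denominator → 2471 + 310.08 = 2781.08
RR4 = 1037 / 2781.08 = 0.3729
Difference = 37.29 − 35.81 = 1.48 percentage points

1.5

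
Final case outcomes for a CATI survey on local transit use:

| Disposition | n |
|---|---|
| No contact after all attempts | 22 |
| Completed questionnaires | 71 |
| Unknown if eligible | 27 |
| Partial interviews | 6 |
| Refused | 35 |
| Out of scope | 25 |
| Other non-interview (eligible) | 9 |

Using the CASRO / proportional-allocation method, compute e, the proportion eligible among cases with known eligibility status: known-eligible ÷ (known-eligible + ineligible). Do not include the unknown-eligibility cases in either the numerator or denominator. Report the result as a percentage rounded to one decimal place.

85.1%

Eligible (known) = 71 + 6 + 35 + 22 + 9 = 143
e = 143 / (143 + 25) = 143 / 168 = 0.8512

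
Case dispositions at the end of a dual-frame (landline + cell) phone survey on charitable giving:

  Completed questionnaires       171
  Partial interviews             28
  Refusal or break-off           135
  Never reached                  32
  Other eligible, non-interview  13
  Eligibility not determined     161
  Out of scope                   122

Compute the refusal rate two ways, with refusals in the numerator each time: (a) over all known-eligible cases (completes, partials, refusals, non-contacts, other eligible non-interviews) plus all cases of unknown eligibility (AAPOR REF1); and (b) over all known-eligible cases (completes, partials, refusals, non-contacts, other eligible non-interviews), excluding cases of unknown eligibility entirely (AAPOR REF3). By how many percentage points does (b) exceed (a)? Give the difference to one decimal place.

10.6

Num: 135
Base: 171 + 28 + 135 + 32 + 13 + 161 = 540
REF1 = 135 / 540 = 0.2500
Base: 171 + 28 + 135 + 32 + 13 = 379
REF3 = 135 / 379 = 0.3562
Difference = 35.62 − 25.00 = 10.62 percentage points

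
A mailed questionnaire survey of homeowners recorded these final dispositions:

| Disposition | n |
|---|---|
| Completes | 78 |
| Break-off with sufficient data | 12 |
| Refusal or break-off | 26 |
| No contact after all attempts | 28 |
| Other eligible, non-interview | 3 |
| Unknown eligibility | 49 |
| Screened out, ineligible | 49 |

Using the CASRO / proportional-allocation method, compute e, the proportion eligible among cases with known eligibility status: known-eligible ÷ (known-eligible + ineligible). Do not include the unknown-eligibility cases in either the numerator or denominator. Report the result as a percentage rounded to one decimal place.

Known eligible → 78 + 12 + 26 + 28 + 3 = 147
e = 147 / (147 + 49) = 147 / 196 = 0.7500

75.0%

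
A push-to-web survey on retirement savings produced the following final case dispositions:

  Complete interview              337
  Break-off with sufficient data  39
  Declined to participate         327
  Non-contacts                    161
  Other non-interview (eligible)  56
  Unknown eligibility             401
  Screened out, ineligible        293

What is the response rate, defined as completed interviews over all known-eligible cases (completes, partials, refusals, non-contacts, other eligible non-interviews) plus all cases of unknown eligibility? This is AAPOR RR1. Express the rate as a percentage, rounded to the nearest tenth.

Top → 337
Denom → 337 + 39 + 327 + 161 + 56 + 401 = 1321
RR1 = 337 / 1321 = 0.2551

25.5%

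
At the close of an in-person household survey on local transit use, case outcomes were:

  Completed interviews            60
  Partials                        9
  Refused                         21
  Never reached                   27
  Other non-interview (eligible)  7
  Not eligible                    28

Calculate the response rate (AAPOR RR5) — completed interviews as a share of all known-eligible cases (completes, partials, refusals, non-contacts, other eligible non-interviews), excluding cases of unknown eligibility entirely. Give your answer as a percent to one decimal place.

48.4%

Numerator → 60
Denominator → 60 + 9 + 21 + 27 + 7 = 124
RR5 = 60 / 124 = 0.4839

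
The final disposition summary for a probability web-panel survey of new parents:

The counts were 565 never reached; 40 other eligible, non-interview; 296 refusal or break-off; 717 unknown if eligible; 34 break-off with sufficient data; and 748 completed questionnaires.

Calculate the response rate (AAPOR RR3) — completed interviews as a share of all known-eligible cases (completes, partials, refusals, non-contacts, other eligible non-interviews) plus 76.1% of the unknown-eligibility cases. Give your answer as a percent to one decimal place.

Top → 748
Eligible (known) → 748 + 34 + 296 + 565 + 40 = 1683
e × U → 0.7610 × 717 = 545.64
Denom → 1683 + 545.64 = 2228.64
RR3 = 748 / 2228.64 = 0.3356

33.6%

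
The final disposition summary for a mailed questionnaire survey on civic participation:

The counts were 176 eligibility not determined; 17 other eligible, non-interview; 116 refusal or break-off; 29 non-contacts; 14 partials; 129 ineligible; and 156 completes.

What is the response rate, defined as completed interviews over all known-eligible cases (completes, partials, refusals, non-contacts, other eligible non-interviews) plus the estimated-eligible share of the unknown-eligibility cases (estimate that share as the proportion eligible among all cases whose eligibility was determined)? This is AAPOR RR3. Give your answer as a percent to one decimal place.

34.0%

Numerator = 156
Known eligible = 156 + 14 + 116 + 29 + 17 = 332
e = 332 / (332 + 129) = 332 / 461 = 0.7202
Eligible share of unknowns = 0.7202 × 176 = 126.76
Base = 332 + 126.76 = 458.76
RR3 = 156 / 458.76 = 0.3400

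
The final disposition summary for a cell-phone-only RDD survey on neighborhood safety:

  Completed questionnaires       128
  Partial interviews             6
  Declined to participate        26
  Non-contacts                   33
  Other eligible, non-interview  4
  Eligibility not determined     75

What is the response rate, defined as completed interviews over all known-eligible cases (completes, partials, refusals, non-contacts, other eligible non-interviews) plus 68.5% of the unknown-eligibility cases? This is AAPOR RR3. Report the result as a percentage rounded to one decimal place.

Num: 128
Known eligible: 128 + 6 + 26 + 33 + 4 = 197
Eligible share of unknowns: 0.6850 × 75 = 51.38
Denominator: 197 + 51.38 = 248.38
RR3 = 128 / 248.38 = 0.5153

51.5%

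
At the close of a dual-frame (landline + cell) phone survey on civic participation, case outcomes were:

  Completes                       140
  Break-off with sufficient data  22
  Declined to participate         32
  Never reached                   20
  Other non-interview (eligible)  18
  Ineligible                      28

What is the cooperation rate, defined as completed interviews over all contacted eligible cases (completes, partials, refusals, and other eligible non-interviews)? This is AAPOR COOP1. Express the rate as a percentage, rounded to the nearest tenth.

66.0%

Num: 140
Base: 140 + 22 + 32 + 18 = 212
COOP1 = 140 / 212 = 0.6604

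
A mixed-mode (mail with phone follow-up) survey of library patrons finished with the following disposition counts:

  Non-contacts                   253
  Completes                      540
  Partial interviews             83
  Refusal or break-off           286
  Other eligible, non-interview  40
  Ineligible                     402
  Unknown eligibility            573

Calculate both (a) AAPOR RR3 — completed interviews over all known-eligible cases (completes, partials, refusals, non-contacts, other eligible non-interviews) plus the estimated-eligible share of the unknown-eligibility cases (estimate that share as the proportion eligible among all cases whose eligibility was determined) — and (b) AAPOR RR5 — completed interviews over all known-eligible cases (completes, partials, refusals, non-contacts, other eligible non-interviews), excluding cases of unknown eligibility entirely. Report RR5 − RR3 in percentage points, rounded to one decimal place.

Num: 540
Known eligible: 540 + 83 + 286 + 253 + 40 = 1202
e = 1202 / (1202 + 402) = 1202 / 1604 = 0.7494
e × U: 0.7494 × 573 = 429.41
Denominator: 1202 + 429.41 = 1631.41
RR3 = 540 / 1631.41 = 0.3310
Denominator: 540 + 83 + 286 + 253 + 40 = 1202
RR5 = 540 / 1202 = 0.4493
Difference = 44.93 − 33.10 = 11.83 percentage points

11.8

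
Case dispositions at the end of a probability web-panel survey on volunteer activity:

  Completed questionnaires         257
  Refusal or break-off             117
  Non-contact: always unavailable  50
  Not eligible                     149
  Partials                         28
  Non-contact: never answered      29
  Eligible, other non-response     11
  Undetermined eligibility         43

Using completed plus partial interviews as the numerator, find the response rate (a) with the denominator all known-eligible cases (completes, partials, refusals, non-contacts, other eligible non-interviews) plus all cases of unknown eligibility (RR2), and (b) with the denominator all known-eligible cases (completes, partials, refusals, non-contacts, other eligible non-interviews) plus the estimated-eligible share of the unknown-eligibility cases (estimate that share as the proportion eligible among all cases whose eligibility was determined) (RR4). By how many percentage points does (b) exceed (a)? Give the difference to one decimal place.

1.0

Non-contacts = 29 + 50 = 79
Num → 257 + 28 = 285
Denominator → 257 + 28 + 117 + 79 + 11 + 43 = 535
RR2 = 285 / 535 = 0.5327
Eligible (known) → 257 + 28 + 117 + 79 + 11 = 492
e = 492 / (492 + 149) = 492 / 641 = 0.7676
Eligible share of unknowns → 0.7676 × 43 = 33.01
Denominator → 492 + 33.01 = 525.01
RR4 = 285 / 525.01 = 0.5428
Difference = 54.28 − 53.27 = 1.01 percentage points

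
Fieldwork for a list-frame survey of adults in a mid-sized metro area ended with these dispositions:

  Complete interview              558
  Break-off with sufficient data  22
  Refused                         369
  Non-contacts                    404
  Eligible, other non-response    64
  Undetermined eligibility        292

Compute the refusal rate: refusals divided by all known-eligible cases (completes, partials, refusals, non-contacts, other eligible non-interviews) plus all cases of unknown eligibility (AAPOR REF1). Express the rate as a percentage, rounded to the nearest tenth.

Numerator → 369
Denominator → 558 + 22 + 369 + 404 + 64 + 292 = 1709
REF1 = 369 / 1709 = 0.2159

21.6%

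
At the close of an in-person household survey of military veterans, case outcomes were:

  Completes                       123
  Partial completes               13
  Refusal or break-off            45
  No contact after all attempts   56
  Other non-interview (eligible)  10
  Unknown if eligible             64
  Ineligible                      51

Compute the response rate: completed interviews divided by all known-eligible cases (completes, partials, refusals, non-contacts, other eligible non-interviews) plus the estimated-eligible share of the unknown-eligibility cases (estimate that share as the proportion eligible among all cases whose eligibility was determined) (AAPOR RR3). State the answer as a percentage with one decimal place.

41.0%

Num = 123
Eligible (known) = 123 + 13 + 45 + 56 + 10 = 247
e = 247 / (247 + 51) = 247 / 298 = 0.8289
Estimated eligible among unknowns = 0.8289 × 64 = 53.05
Base = 247 + 53.05 = 300.05
RR3 = 123 / 300.05 = 0.4099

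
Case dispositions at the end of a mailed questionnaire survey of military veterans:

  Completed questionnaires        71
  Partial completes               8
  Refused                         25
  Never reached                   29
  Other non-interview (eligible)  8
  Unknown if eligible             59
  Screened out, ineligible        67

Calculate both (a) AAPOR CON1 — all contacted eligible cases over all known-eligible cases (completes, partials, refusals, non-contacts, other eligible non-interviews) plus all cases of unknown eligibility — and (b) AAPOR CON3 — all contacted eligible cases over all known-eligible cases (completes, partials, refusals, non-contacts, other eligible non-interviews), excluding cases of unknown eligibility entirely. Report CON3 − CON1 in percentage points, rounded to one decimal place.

23.4

Num = 71 + 8 + 25 + 8 = 112
Denom = 71 + 8 + 25 + 29 + 8 + 59 = 200
CON1 = 112 / 200 = 0.5600
Denom = 71 + 8 + 25 + 29 + 8 = 141
CON3 = 112 / 141 = 0.7943
Difference = 79.43 − 56.00 = 23.43 percentage points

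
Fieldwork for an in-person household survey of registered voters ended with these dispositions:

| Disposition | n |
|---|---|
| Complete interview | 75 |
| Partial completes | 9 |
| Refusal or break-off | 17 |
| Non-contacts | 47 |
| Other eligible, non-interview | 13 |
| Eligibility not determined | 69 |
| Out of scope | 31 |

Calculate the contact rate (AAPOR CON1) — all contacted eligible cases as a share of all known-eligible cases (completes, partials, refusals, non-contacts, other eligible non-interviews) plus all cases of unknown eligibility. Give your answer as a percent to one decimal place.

49.6%

Num → 75 + 9 + 17 + 13 = 114
Base → 75 + 9 + 17 + 47 + 13 + 69 = 230
CON1 = 114 / 230 = 0.4957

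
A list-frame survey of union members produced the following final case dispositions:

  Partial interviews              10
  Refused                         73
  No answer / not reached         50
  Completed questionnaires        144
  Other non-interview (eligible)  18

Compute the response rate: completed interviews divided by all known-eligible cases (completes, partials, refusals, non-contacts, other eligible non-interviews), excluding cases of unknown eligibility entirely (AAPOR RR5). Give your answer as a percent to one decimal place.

48.8%

Top → 144
Base → 144 + 10 + 73 + 50 + 18 = 295
RR5 = 144 / 295 = 0.4881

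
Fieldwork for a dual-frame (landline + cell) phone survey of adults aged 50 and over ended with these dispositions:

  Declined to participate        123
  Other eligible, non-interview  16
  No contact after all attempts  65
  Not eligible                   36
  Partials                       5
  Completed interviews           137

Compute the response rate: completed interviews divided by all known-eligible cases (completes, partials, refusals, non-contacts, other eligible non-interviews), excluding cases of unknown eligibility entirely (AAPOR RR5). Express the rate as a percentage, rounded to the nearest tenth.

39.6%

Top → 137
Denom → 137 + 5 + 123 + 65 + 16 = 346
RR5 = 137 / 346 = 0.3960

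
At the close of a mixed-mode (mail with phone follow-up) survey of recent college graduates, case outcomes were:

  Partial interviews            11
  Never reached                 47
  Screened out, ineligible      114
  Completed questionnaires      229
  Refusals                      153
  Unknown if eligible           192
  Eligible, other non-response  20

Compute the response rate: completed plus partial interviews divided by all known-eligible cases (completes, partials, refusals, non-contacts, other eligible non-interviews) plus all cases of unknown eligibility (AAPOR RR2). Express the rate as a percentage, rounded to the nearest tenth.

36.8%

Top → 229 + 11 = 240
Denom → 229 + 11 + 153 + 47 + 20 + 192 = 652
RR2 = 240 / 652 = 0.3681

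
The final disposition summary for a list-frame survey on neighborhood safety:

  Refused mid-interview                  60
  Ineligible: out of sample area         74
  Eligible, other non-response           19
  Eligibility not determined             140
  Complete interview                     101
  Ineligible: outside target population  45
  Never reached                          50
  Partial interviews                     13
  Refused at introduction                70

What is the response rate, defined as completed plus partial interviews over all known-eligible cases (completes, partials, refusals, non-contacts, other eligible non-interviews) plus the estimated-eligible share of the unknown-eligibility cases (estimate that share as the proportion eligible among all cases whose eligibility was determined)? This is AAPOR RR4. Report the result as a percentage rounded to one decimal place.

27.5%

Refusals = 70 + 60 = 130
Ineligible = 45 + 74 = 119
Num → 101 + 13 = 114
Known eligible → 101 + 13 + 130 + 50 + 19 = 313
e = 313 / (313 + 119) = 313 / 432 = 0.7245
Estimated eligible among unknowns → 0.7245 × 140 = 101.43
Base → 313 + 101.43 = 414.43
RR4 = 114 / 414.43 = 0.2751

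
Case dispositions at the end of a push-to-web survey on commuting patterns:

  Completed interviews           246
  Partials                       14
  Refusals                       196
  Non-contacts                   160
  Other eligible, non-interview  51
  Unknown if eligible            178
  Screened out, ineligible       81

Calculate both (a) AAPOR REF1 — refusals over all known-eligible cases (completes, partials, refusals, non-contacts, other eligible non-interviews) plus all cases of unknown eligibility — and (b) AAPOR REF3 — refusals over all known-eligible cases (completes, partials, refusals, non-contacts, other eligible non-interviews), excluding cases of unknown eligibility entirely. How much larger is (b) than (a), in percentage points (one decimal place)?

6.2

Num → 196
Base → 246 + 14 + 196 + 160 + 51 + 178 = 845
REF1 = 196 / 845 = 0.2320
Base → 246 + 14 + 196 + 160 + 51 = 667
REF3 = 196 / 667 = 0.2939
Difference = 29.39 − 23.20 = 6.19 percentage points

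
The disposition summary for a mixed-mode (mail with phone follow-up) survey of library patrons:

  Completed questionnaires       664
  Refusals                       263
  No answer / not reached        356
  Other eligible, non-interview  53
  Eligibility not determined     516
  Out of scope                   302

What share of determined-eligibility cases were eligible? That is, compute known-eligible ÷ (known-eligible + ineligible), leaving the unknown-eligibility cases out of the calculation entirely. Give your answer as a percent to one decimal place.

81.6%

Determined eligible → 664 + 263 + 356 + 53 = 1336
e = 1336 / (1336 + 302) = 1336 / 1638 = 0.8156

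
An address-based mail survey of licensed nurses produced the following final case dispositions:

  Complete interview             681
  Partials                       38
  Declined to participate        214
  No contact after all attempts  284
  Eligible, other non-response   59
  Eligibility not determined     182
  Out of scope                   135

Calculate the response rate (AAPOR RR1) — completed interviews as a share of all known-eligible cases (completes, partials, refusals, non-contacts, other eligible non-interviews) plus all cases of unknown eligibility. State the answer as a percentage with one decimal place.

46.7%

Num: 681
Denom: 681 + 38 + 214 + 284 + 59 + 182 = 1458
RR1 = 681 / 1458 = 0.4671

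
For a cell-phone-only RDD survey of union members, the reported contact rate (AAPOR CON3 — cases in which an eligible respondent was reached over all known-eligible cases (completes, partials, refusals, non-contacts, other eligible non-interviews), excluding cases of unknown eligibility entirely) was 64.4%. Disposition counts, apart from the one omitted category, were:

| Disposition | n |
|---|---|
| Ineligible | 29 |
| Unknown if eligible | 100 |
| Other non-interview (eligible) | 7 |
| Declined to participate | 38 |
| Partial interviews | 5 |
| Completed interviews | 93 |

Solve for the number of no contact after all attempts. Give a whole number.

Top → 93 + 5 + 38 + 7 = 143
CON3 = 143 / D = 0.644
D = 143 / 0.644 = 222.0
Rest of base = 143
no contact after all attempts = 222.0 − 143 ≈ 79

79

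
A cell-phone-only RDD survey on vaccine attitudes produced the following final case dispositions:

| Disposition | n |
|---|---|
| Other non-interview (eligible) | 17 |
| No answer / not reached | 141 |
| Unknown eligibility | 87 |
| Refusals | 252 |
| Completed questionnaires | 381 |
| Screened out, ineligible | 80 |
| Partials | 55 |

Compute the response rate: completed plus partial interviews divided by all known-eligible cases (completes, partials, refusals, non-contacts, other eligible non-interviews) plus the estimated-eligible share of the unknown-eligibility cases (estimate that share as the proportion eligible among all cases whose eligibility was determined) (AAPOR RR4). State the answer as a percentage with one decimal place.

47.1%

Num → 381 + 55 = 436
Known eligible → 381 + 55 + 252 + 141 + 17 = 846
e = 846 / (846 + 80) = 846 / 926 = 0.9136
Eligible share of unknowns → 0.9136 × 87 = 79.48
Base → 846 + 79.48 = 925.48
RR4 = 436 / 925.48 = 0.4711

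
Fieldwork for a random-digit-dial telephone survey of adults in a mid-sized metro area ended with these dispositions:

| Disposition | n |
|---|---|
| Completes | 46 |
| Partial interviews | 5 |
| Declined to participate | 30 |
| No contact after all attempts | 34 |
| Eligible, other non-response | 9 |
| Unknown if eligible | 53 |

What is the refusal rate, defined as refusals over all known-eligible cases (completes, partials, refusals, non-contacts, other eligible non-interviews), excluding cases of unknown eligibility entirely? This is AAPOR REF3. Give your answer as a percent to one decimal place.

Num = 30
Base = 46 + 5 + 30 + 34 + 9 = 124
REF3 = 30 / 124 = 0.2419

24.2%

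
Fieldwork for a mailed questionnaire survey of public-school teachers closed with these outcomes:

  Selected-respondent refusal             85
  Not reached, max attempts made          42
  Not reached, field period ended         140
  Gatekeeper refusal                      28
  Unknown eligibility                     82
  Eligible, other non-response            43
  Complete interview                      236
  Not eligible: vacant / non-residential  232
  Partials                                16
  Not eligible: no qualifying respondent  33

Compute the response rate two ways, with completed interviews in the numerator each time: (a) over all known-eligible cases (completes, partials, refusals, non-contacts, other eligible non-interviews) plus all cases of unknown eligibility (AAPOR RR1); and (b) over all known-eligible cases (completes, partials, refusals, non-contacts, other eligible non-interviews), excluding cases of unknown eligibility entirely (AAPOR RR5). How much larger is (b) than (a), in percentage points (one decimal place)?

4.9

Refused = 28 + 85 = 113
Never reached = 140 + 42 = 182
Out of scope = 33 + 232 = 265
Top = 236
Denom = 236 + 16 + 113 + 182 + 43 + 82 = 672
RR1 = 236 / 672 = 0.3512
Denom = 236 + 16 + 113 + 182 + 43 = 590
RR5 = 236 / 590 = 0.4000
Difference = 40.00 − 35.12 = 4.88 percentage points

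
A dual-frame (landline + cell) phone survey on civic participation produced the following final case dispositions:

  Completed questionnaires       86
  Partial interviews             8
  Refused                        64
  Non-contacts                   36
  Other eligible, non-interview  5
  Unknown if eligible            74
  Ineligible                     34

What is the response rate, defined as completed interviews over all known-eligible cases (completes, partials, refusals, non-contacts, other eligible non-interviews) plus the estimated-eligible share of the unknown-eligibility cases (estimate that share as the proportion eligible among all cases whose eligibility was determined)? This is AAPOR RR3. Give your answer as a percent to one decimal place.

32.8%

Top = 86
Eligible (known) = 86 + 8 + 64 + 36 + 5 = 199
e = 199 / (199 + 34) = 199 / 233 = 0.8541
e × U = 0.8541 × 74 = 63.20
Base = 199 + 63.20 = 262.20
RR3 = 86 / 262.20 = 0.3280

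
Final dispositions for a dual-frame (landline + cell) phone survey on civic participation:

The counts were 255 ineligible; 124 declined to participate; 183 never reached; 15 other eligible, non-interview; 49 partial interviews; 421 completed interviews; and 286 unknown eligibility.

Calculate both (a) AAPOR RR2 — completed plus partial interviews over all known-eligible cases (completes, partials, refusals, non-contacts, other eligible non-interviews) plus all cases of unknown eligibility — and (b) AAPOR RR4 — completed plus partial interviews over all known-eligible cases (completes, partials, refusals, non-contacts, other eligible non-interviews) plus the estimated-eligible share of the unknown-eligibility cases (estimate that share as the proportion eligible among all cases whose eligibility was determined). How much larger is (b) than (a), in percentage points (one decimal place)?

3.0

Top = 421 + 49 = 470
Denom = 421 + 49 + 124 + 183 + 15 + 286 = 1078
RR2 = 470 / 1078 = 0.4360
Eligible (known) = 421 + 49 + 124 + 183 + 15 = 792
e = 792 / (792 + 255) = 792 / 1047 = 0.7564
Eligible share of unknowns = 0.7564 × 286 = 216.33
Denom = 792 + 216.33 = 1008.33
RR4 = 470 / 1008.33 = 0.4661
Difference = 46.61 − 43.60 = 3.01 percentage points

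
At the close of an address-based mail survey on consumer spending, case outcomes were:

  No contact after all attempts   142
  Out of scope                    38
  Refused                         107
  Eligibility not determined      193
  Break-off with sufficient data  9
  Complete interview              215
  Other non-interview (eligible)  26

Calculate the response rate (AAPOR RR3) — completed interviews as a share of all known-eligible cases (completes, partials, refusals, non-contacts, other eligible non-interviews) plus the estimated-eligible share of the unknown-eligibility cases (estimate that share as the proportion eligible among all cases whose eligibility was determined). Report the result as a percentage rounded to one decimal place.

31.7%

Num → 215
Determined eligible → 215 + 9 + 107 + 142 + 26 = 499
e = 499 / (499 + 38) = 499 / 537 = 0.9292
Estimated eligible among unknowns → 0.9292 × 193 = 179.34
Denominator → 499 + 179.34 = 678.34
RR3 = 215 / 678.34 = 0.3170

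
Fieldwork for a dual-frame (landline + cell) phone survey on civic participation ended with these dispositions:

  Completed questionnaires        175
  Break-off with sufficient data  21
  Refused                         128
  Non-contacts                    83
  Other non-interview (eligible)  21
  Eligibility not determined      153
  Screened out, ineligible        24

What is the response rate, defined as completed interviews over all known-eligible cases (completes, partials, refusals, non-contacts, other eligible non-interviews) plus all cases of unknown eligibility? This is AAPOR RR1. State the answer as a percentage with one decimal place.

Numerator: 175
Denom: 175 + 21 + 128 + 83 + 21 + 153 = 581
RR1 = 175 / 581 = 0.3012

30.1%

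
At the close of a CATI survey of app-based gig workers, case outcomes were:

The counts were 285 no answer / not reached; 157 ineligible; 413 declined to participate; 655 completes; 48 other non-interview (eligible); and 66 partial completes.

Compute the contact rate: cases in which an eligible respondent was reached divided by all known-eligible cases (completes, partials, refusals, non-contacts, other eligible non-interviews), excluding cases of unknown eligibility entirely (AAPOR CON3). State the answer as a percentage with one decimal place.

80.6%

Num = 655 + 66 + 413 + 48 = 1182
Denom = 655 + 66 + 413 + 285 + 48 = 1467
CON3 = 1182 / 1467 = 0.8057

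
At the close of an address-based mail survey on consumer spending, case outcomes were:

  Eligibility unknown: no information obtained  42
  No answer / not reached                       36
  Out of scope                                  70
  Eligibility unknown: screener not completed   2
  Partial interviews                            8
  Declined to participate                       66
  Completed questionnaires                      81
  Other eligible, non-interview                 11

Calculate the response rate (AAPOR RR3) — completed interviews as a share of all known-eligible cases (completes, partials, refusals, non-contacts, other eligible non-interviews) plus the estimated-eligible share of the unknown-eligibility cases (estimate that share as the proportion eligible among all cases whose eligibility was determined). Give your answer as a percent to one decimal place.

34.5%

Eligibility not determined = 2 + 42 = 44
Numerator: 81
Determined eligible: 81 + 8 + 66 + 36 + 11 = 202
e = 202 / (202 + 70) = 202 / 272 = 0.7426
Estimated eligible among unknowns: 0.7426 × 44 = 32.67
Denominator: 202 + 32.67 = 234.67
RR3 = 81 / 234.67 = 0.3452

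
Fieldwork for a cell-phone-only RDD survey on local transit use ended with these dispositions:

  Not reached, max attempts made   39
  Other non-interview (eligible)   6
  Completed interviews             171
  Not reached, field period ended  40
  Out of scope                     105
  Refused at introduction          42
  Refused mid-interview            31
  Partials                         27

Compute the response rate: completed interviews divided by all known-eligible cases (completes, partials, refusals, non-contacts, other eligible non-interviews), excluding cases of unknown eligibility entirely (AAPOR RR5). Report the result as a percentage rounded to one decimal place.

Refusals = 42 + 31 = 73
Non-contacts = 40 + 39 = 79
Num → 171
Denom → 171 + 27 + 73 + 79 + 6 = 356
RR5 = 171 / 356 = 0.4803

48.0%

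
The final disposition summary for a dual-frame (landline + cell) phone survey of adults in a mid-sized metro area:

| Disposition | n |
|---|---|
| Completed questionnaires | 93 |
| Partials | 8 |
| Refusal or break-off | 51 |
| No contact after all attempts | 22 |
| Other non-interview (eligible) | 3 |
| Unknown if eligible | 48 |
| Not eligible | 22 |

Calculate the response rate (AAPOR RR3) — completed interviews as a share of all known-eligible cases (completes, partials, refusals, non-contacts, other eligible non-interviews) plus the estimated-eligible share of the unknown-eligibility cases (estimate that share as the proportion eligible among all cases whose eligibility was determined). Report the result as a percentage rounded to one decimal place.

Num → 93
Known eligible → 93 + 8 + 51 + 22 + 3 = 177
e = 177 / (177 + 22) = 177 / 199 = 0.8894
Eligible share of unknowns → 0.8894 × 48 = 42.69
Denominator → 177 + 42.69 = 219.69
RR3 = 93 / 219.69 = 0.4233

42.3%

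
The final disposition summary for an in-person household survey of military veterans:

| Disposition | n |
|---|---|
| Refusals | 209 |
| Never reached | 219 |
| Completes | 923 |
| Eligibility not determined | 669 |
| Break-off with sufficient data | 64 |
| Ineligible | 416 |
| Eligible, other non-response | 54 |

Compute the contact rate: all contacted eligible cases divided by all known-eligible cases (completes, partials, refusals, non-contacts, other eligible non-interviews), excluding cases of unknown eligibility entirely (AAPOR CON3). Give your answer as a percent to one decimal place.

85.1%

Top: 923 + 64 + 209 + 54 = 1250
Base: 923 + 64 + 209 + 219 + 54 = 1469
CON3 = 1250 / 1469 = 0.8509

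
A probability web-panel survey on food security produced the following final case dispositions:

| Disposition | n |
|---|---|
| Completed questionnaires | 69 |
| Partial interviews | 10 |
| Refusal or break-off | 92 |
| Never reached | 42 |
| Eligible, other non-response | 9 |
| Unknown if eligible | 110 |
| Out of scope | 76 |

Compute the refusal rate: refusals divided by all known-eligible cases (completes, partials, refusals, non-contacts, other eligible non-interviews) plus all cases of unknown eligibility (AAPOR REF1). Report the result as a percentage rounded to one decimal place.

27.7%

Num → 92
Denom → 69 + 10 + 92 + 42 + 9 + 110 = 332
REF1 = 92 / 332 = 0.2771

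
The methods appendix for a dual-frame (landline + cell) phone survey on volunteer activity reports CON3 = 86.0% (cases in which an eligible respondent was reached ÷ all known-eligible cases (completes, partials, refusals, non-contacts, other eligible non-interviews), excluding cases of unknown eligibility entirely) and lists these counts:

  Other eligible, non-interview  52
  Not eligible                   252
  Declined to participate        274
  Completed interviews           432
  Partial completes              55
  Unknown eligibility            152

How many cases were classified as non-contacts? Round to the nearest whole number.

132

Numerator = 432 + 55 + 274 + 52 = 813
CON3 = 813 / D = 0.860
D = 813 / 0.860 = 945.3
Other denominator terms total 813
non-contacts = 945.3 − 813 ≈ 132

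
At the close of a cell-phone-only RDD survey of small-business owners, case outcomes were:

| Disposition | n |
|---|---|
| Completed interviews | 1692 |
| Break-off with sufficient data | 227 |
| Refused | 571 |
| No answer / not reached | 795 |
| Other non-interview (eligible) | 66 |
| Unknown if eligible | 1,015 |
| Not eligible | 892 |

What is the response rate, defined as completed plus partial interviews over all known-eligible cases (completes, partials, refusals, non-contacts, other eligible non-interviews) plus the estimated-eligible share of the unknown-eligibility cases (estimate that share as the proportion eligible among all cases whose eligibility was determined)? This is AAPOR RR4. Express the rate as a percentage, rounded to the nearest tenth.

Top = 1692 + 227 = 1919
Determined eligible = 1692 + 227 + 571 + 795 + 66 = 3351
e = 3351 / (3351 + 892) = 3351 / 4243 = 0.7898
Estimated eligible among unknowns = 0.7898 × 1015 = 801.65
Denominator = 3351 + 801.65 = 4152.65
RR4 = 1919 / 4152.65 = 0.4621

46.2%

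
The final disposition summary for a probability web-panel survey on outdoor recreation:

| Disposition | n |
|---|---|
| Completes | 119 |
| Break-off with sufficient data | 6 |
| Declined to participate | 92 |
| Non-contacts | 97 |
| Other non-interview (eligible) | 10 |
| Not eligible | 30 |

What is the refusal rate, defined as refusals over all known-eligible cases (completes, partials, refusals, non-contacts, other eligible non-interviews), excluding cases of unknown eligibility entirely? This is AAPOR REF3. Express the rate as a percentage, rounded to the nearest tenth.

28.4%

Numerator → 92
Denominator → 119 + 6 + 92 + 97 + 10 = 324
REF3 = 92 / 324 = 0.2840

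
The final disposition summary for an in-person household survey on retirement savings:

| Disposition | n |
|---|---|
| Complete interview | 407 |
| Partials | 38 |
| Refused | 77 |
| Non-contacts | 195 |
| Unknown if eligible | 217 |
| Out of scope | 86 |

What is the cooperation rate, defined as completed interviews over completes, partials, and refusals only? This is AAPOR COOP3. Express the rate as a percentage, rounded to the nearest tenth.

Num → 407
Denom → 407 + 38 + 77 = 522
COOP3 = 407 / 522 = 0.7797

78.0%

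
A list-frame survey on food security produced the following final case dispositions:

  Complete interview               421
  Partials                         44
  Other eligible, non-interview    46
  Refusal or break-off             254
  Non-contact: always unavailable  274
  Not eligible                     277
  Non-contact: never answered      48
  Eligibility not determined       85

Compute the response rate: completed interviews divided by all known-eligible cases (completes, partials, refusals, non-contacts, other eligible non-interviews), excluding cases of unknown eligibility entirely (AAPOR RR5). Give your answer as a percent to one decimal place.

Never reached = 48 + 274 = 322
Numerator → 421
Denominator → 421 + 44 + 254 + 322 + 46 = 1087
RR5 = 421 / 1087 = 0.3873

38.7%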